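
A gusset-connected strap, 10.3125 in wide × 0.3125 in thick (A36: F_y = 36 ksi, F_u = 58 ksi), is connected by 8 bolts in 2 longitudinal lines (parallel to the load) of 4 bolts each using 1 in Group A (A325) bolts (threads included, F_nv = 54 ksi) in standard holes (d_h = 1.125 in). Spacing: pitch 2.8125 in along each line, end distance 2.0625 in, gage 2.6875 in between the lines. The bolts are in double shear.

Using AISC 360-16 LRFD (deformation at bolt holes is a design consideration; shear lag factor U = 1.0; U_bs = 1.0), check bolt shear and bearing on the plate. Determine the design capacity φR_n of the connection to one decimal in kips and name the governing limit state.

Bolt shear: A_b = π(1)²/4 = 0.7854 in². φR_n = 0.75 × 54 × 0.7854 × 8 × 2 = 508.9 kips.
Bearing (0.3125 in plate, F_u = 58 ksi): end bolts L_c = 2.0625 − 1.125/2 = 1.5, R_n = min(1.2×1.5×0.3125×58, 2.4×1×0.3125×58) = 32.625 kips/bolt; interior L_c = 2.8125 − 1.125 = 1.6875, R_n = 36.703 kips/bolt. φR_n = 0.75 × (2×32.625 + 6×36.703) = 214.1 kips.
Governing: min(508.9, 214.1) = 214.1 kips → bearing.

214.1 kips (bearing governs)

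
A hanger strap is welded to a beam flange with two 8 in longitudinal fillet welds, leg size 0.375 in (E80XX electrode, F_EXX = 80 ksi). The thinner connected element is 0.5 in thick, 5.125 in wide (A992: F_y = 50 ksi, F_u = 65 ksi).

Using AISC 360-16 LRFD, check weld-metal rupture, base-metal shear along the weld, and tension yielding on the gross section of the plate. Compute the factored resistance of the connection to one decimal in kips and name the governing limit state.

Weld metal: throat = 0.707×0.375 = 0.26513 in, L = 2×8 = 16 in. φR_n = 0.75 × 0.6 × 80 × 0.26513 × 16 = 152.7 kips.
Base metal shear (0.5 in plate): yield φR_n = 1.0×0.6×50×0.5×16 = 240.0 kips; rupture φR_n = 0.75×0.6×65×0.5×16 = 234.0 kips; take 234.0 kips (rupture).
Tension yield (gross): A_g = 5.125×0.5 = 2.5625 in². φR_n = 0.90 × 50 × 2.5625 = 115.3 kips.
Governing: min(152.7, 234.0, 115.3) = 115.3 kips → gross-section yield.

115.3 kips (gross-section yield governs)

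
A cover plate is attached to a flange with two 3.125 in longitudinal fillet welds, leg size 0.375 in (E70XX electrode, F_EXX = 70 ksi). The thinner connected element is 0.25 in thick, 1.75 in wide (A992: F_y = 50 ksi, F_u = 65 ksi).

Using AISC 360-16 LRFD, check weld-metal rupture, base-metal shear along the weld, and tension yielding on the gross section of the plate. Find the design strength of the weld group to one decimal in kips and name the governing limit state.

Weld metal: throat = 0.707×0.375 = 0.26513 in, L = 2×3.125 = 6.25 in. φR_n = 0.75 × 0.6 × 70 × 0.26513 × 6.25 = 52.2 kips.
Base metal shear (0.25 in plate): yield φR_n = 1.0×0.6×50×0.25×6.25 = 46.9 kips; rupture φR_n = 0.75×0.6×65×0.25×6.25 = 45.7 kips; take 45.7 kips (rupture).
Tension yield (gross): A_g = 1.75×0.25 = 0.4375 in². φR_n = 0.90 × 50 × 0.4375 = 19.7 kips.
Governing: min(52.2, 45.7, 19.7) = 19.7 kips → gross-section yield.

19.7 kips (gross-section yield governs)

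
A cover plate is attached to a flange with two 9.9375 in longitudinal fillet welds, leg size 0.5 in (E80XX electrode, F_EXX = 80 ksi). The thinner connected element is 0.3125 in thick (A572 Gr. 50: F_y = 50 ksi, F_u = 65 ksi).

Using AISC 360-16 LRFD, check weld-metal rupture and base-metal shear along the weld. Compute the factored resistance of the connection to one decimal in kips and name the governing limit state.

181.7 kips (base-metal shear governs)

Weld metal: throat = 0.707×0.5 = 0.3535 in, L = 2×9.9375 = 19.875 in. φR_n = 0.75 × 0.6 × 80 × 0.3535 × 19.875 = 252.9 kips.
Base metal shear (0.3125 in plate): yield φR_n = 1.0×0.6×50×0.3125×19.875 = 186.3 kips; rupture φR_n = 0.75×0.6×65×0.3125×19.875 = 181.7 kips; take 181.7 kips (rupture).
Governing: min(252.9, 181.7) = 181.7 kips → base-metal shear.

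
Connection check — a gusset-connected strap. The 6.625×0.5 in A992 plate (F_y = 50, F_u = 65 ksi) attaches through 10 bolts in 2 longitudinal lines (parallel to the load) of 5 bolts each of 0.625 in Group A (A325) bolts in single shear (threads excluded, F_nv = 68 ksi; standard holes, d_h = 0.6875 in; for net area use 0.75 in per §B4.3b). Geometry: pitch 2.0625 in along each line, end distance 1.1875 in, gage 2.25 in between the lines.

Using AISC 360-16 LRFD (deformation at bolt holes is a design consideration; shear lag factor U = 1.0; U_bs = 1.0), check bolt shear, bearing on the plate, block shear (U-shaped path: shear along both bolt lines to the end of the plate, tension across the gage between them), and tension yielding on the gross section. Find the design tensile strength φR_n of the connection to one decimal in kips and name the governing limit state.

Bolt shear: A_b = π(0.625)²/4 = 0.3068 in². φR_n = 0.75 × 68 × 0.3068 × 10 × 1 = 156.5 kips.
Bearing (0.5 in plate, F_u = 65 ksi): end bolts L_c = 1.1875 − 0.6875/2 = 0.84375, R_n = min(1.2×0.84375×0.5×65, 2.4×0.625×0.5×65) = 32.906 kips/bolt; interior L_c = 2.0625 − 0.6875 = 1.375, R_n = 48.75 kips/bolt. φR_n = 0.75 × (2×32.906 + 8×48.75) = 341.9 kips.
Block shear: shear path 2×[1.1875+4×2.0625] = 2×9.4375 in, A_gv = 9.4375, A_nv = 2×(9.4375 − 4.5×0.75)×0.5 = 6.0625 in²; tension across gage: (2.25 − 1×0.75)×0.5 = 0.75 in². R_n = min(0.6×65×6.0625, 0.6×50×9.4375) + 1.0×65×0.75 = min(236.44, 283.13) + 48.75 = 285.19 kips. φR_n = 0.75 × 285.19 = 213.9 kips.
Tension yield (gross): A_g = 6.625×0.5 = 3.3125 in². φR_n = 0.90 × 50 × 3.3125 = 149.1 kips.
Governing: min(156.5, 341.9, 213.9, 149.1) = 149.1 kips → gross-section yield.

149.1 kips (gross-section yield governs)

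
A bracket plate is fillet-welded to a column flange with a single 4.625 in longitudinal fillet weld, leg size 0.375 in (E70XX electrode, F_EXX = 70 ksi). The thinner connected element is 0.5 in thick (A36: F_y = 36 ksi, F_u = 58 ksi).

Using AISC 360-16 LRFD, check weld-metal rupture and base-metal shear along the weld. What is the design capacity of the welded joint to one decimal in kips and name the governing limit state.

38.6 kips (weld metal governs)

Weld metal: throat = 0.707×0.375 = 0.26513 in, L = 4.625 in. φR_n = 0.75 × 0.6 × 70 × 0.26513 × 4.625 = 38.6 kips.
Base metal shear (0.5 in plate): yield φR_n = 1.0×0.6×36×0.5×4.625 = 50.0 kips; rupture φR_n = 0.75×0.6×58×0.5×4.625 = 60.4 kips; take 50.0 kips (yield).
Governing: min(38.6, 50.0) = 38.6 kips → weld metal.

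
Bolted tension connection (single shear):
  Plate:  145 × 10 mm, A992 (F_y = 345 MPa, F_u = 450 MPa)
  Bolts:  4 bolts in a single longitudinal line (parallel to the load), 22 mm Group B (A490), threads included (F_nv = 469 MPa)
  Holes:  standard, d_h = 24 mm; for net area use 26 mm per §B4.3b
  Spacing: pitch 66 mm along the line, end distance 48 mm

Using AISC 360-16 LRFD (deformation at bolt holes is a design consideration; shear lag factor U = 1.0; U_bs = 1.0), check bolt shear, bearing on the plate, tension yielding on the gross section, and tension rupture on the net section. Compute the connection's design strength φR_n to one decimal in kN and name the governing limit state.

401.6 kN (net-section rupture governs)

Bolt shear: A_b = π(22)²/4 = 380.13 mm². φR_n = 0.75 × 469 × 380.13 × 4 × 1 = 534.8 kN.
Bearing (10 mm plate, F_u = 450 MPa): end bolts L_c = 48 − 24/2 = 36, R_n = min(1.2×36×10×450, 2.4×22×10×450) = 194.4 kN/bolt; interior L_c = 66 − 24 = 42, R_n = 226.8 kN/bolt. φR_n = 0.75 × (1×194.4 + 3×226.8) = 656.1 kN.
Tension yield (gross): A_g = 145×10 = 1450 mm². φR_n = 0.90 × 345 × 1450 = 450.2 kN.
Tension rupture (net): A_n = (145 − 1×26)×10 = 1190 mm² (U = 1.0, A_e = A_n). φR_n = 0.75 × 450 × 1190 = 401.6 kN.
Governing: min(534.8, 656.1, 450.2, 401.6) = 401.6 kN → net-section rupture.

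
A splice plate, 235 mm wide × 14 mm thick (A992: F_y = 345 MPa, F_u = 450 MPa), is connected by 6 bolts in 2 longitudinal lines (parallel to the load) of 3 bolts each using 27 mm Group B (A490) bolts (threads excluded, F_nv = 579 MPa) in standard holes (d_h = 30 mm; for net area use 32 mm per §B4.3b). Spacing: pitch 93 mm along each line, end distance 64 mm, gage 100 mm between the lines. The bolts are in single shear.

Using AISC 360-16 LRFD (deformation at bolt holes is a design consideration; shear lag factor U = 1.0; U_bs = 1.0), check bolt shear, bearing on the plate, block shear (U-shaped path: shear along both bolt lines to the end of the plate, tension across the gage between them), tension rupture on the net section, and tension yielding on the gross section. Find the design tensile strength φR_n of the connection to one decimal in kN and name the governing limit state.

Bolt shear: A_b = π(27)²/4 = 572.56 mm². φR_n = 0.75 × 579 × 572.56 × 6 × 1 = 1491.8 kN.
Bearing (14 mm plate, F_u = 450 MPa): end bolts L_c = 64 − 30/2 = 49, R_n = min(1.2×49×14×450, 2.4×27×14×450) = 370.44 kN/bolt; interior L_c = 93 − 30 = 63, R_n = 408.24 kN/bolt. φR_n = 0.75 × (2×370.44 + 4×408.24) = 1780.4 kN.
Block shear: shear path 2×[64+2×93] = 2×250 mm, A_gv = 7000, A_nv = 2×(250 − 2.5×32)×14 = 4760 mm²; tension across gage: (100 − 1×32)×14 = 952 mm². R_n = min(0.6×450×4760, 0.6×345×7000) + 1.0×450×952 = min(1285.2, 1449) + 428.4 = 1713.6 kN. φR_n = 0.75 × 1713.6 = 1285.2 kN.
Tension rupture (net): A_n = (235 − 2×32)×14 = 2394 mm² (U = 1.0, A_e = A_n). φR_n = 0.75 × 450 × 2394 = 808.0 kN.
Tension yield (gross): A_g = 235×14 = 3290 mm². φR_n = 0.90 × 345 × 3290 = 1021.5 kN.
Governing: min(1491.8, 1780.4, 1285.2, 808.0, 1021.5) = 808.0 kN → net-section rupture.

808.0 kN (net-section rupture governs)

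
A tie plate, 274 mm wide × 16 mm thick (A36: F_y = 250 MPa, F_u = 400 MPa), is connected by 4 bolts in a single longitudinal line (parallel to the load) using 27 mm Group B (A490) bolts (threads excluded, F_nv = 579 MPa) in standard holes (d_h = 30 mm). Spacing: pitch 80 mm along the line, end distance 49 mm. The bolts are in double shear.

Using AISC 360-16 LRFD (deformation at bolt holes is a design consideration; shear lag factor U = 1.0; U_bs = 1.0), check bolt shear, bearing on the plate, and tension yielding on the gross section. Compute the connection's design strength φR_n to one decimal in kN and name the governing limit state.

986.4 kN (gross-section yield governs)

Bolt shear: A_b = π(27)²/4 = 572.56 mm². φR_n = 0.75 × 579 × 572.56 × 4 × 2 = 1989.1 kN.
Bearing (16 mm plate, F_u = 400 MPa): end bolts L_c = 49 − 30/2 = 34, R_n = min(1.2×34×16×400, 2.4×27×16×400) = 261.12 kN/bolt; interior L_c = 80 − 30 = 50, R_n = 384 kN/bolt. φR_n = 0.75 × (1×261.12 + 3×384) = 1059.8 kN.
Tension yield (gross): A_g = 274×16 = 4384 mm². φR_n = 0.90 × 250 × 4384 = 986.4 kN.
Governing: min(1989.1, 1059.8, 986.4) = 986.4 kN → gross-section yield.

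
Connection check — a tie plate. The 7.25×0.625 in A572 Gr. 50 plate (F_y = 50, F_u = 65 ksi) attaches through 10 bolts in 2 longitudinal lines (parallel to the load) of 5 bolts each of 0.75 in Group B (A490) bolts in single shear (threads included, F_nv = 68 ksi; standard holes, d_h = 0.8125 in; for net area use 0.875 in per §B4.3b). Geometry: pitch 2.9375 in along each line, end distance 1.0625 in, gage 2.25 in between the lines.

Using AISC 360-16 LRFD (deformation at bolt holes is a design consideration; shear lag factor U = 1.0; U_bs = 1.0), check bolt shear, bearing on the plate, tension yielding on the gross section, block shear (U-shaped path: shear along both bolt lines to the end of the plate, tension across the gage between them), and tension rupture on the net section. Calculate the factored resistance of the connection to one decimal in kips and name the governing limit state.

Bolt shear: A_b = π(0.75)²/4 = 0.44179 in². φR_n = 0.75 × 68 × 0.44179 × 10 × 1 = 225.3 kips.
Bearing (0.625 in plate, F_u = 65 ksi): end bolts L_c = 1.0625 − 0.8125/2 = 0.65625, R_n = min(1.2×0.65625×0.625×65, 2.4×0.75×0.625×65) = 31.992 kips/bolt; interior L_c = 2.9375 − 0.8125 = 2.125, R_n = 73.125 kips/bolt. φR_n = 0.75 × (2×31.992 + 8×73.125) = 486.7 kips.
Tension yield (gross): A_g = 7.25×0.625 = 4.5313 in². φR_n = 0.90 × 50 × 4.5313 = 203.9 kips.
Block shear: shear path 2×[1.0625+4×2.9375] = 2×12.8125 in, A_gv = 16.016, A_nv = 2×(12.8125 − 4.5×0.875)×0.625 = 11.094 in²; tension across gage: (2.25 − 1×0.875)×0.625 = 0.85938 in². R_n = min(0.6×65×11.094, 0.6×50×16.016) + 1.0×65×0.85938 = min(432.67, 480.48) + 55.86 = 488.53 kips. φR_n = 0.75 × 488.53 = 366.4 kips.
Tension rupture (net): A_n = (7.25 − 2×0.875)×0.625 = 3.4375 in² (U = 1.0, A_e = A_n). φR_n = 0.75 × 65 × 3.4375 = 167.6 kips.
Governing: min(225.3, 486.7, 203.9, 366.4, 167.6) = 167.6 kips → net-section rupture.

167.6 kips (net-section rupture governs)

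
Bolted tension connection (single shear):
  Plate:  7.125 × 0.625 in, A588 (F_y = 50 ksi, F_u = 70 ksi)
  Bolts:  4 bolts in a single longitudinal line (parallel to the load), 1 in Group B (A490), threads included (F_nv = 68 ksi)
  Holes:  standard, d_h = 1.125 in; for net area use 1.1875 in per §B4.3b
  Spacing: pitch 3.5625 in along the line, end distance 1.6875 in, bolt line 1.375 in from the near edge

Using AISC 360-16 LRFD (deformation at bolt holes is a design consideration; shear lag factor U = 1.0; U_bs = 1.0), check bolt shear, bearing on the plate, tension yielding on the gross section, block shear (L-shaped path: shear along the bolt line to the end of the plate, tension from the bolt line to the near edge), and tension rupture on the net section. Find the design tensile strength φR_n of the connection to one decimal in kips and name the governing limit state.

160.2 kips (bolt shear governs)

Bolt shear: A_b = π(1)²/4 = 0.7854 in². φR_n = 0.75 × 68 × 0.7854 × 4 × 1 = 160.2 kips.
Bearing (0.625 in plate, F_u = 70 ksi): end bolts L_c = 1.6875 − 1.125/2 = 1.125, R_n = min(1.2×1.125×0.625×70, 2.4×1×0.625×70) = 59.063 kips/bolt; interior L_c = 3.5625 − 1.125 = 2.4375, R_n = 105 kips/bolt. φR_n = 0.75 × (1×59.063 + 3×105) = 280.5 kips.
Tension yield (gross): A_g = 7.125×0.625 = 4.4531 in². φR_n = 0.90 × 50 × 4.4531 = 200.4 kips.
Block shear: shear path 1×[1.6875+3×3.5625] = 1×12.375 in, A_gv = 7.7344, A_nv = 1×(12.375 − 3.5×1.1875)×0.625 = 5.1367 in²; tension to near edge: (1.375 − 0.5×1.1875)×0.625 = 0.48828 in². R_n = min(0.6×70×5.1367, 0.6×50×7.7344) + 1.0×70×0.48828 = min(215.74, 232.03) + 34.18 = 249.92 kips. φR_n = 0.75 × 249.92 = 187.4 kips.
Tension rupture (net): A_n = (7.125 − 1×1.1875)×0.625 = 3.7109 in² (U = 1.0, A_e = A_n). φR_n = 0.75 × 70 × 3.7109 = 194.8 kips.
Governing: min(160.2, 280.5, 200.4, 187.4, 194.8) = 160.2 kips → bolt shear.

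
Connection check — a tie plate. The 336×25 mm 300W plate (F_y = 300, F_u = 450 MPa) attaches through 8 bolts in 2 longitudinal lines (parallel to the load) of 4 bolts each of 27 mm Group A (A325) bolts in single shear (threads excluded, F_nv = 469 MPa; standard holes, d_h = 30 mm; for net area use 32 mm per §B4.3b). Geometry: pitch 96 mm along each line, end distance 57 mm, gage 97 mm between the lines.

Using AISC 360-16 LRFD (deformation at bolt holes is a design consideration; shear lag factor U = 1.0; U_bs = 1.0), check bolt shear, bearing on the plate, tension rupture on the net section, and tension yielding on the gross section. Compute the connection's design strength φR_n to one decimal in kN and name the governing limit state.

Bolt shear: A_b = π(27)²/4 = 572.56 mm². φR_n = 0.75 × 469 × 572.56 × 8 × 1 = 1611.2 kN.
Bearing (25 mm plate, F_u = 450 MPa): end bolts L_c = 57 − 30/2 = 42, R_n = min(1.2×42×25×450, 2.4×27×25×450) = 567 kN/bolt; interior L_c = 96 − 30 = 66, R_n = 729 kN/bolt. φR_n = 0.75 × (2×567 + 6×729) = 4131.0 kN.
Tension rupture (net): A_n = (336 − 2×32)×25 = 6800 mm² (U = 1.0, A_e = A_n). φR_n = 0.75 × 450 × 6800 = 2295.0 kN.
Tension yield (gross): A_g = 336×25 = 8400 mm². φR_n = 0.90 × 300 × 8400 = 2268.0 kN.
Governing: min(1611.2, 4131.0, 2295.0, 2268.0) = 1611.2 kN → bolt shear.

1611.2 kN (bolt shear governs)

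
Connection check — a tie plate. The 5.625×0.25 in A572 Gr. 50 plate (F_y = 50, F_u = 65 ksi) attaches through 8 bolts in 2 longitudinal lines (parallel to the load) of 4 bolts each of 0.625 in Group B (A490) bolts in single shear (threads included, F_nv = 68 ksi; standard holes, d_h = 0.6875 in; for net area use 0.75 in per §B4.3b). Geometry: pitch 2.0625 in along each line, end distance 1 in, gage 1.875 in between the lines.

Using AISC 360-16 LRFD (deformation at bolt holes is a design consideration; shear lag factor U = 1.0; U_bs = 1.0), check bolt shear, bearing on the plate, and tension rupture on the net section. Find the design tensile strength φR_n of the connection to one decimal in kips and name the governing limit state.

Bolt shear: A_b = π(0.625)²/4 = 0.3068 in². φR_n = 0.75 × 68 × 0.3068 × 8 × 1 = 125.2 kips.
Bearing (0.25 in plate, F_u = 65 ksi): end bolts L_c = 1 − 0.6875/2 = 0.65625, R_n = min(1.2×0.65625×0.25×65, 2.4×0.625×0.25×65) = 12.797 kips/bolt; interior L_c = 2.0625 − 0.6875 = 1.375, R_n = 24.375 kips/bolt. φR_n = 0.75 × (2×12.797 + 6×24.375) = 128.9 kips.
Tension rupture (net): A_n = (5.625 − 2×0.75)×0.25 = 1.0313 in² (U = 1.0, A_e = A_n). φR_n = 0.75 × 65 × 1.0313 = 50.3 kips.
Governing: min(125.2, 128.9, 50.3) = 50.3 kips → net-section rupture.

50.3 kips (net-section rupture governs)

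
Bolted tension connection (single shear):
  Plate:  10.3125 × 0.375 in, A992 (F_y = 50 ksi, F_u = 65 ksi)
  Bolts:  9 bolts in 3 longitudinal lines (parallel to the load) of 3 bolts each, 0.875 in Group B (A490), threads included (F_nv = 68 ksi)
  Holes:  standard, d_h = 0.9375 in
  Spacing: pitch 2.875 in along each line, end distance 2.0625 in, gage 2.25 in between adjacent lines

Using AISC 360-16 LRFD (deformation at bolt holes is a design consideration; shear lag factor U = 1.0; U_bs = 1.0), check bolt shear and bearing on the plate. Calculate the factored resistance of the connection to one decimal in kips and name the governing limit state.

Bolt shear: A_b = π(0.875)²/4 = 0.60132 in². φR_n = 0.75 × 68 × 0.60132 × 9 × 1 = 276.0 kips.
Bearing (0.375 in plate, F_u = 65 ksi): end bolts L_c = 2.0625 − 0.9375/2 = 1.59375, R_n = min(1.2×1.59375×0.375×65, 2.4×0.875×0.375×65) = 46.617 kips/bolt; interior L_c = 2.875 − 0.9375 = 1.9375, R_n = 51.188 kips/bolt. φR_n = 0.75 × (3×46.617 + 6×51.188) = 335.2 kips.
Governing: min(276.0, 335.2) = 276.0 kips → bolt shear.

276.0 kips (bolt shear governs)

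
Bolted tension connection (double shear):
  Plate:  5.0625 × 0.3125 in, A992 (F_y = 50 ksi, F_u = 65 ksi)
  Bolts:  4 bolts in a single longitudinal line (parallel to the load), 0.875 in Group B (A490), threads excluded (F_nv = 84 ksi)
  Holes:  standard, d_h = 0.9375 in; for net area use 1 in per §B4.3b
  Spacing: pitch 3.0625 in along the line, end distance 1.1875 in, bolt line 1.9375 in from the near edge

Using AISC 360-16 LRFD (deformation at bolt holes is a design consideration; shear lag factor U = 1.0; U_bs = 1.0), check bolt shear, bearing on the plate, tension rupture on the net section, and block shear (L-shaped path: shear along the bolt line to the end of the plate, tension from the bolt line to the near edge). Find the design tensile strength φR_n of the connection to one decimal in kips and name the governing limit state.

61.9 kips (net-section rupture governs)

Bolt shear: A_b = π(0.875)²/4 = 0.60132 in². φR_n = 0.75 × 84 × 0.60132 × 4 × 2 = 303.1 kips.
Bearing (0.3125 in plate, F_u = 65 ksi): end bolts L_c = 1.1875 − 0.9375/2 = 0.71875, R_n = min(1.2×0.71875×0.3125×65, 2.4×0.875×0.3125×65) = 17.52 kips/bolt; interior L_c = 3.0625 − 0.9375 = 2.125, R_n = 42.656 kips/bolt. φR_n = 0.75 × (1×17.52 + 3×42.656) = 109.1 kips.
Tension rupture (net): A_n = (5.0625 − 1×1)×0.3125 = 1.2695 in² (U = 1.0, A_e = A_n). φR_n = 0.75 × 65 × 1.2695 = 61.9 kips.
Block shear: shear path 1×[1.1875+3×3.0625] = 1×10.375 in, A_gv = 3.2422, A_nv = 1×(10.375 − 3.5×1)×0.3125 = 2.1484 in²; tension to near edge: (1.9375 − 0.5×1)×0.3125 = 0.44922 in². R_n = min(0.6×65×2.1484, 0.6×50×3.2422) + 1.0×65×0.44922 = min(83.788, 97.266) + 29.199 = 112.99 kips. φR_n = 0.75 × 112.99 = 84.7 kips.
Governing: min(303.1, 109.1, 61.9, 84.7) = 61.9 kips → net-section rupture.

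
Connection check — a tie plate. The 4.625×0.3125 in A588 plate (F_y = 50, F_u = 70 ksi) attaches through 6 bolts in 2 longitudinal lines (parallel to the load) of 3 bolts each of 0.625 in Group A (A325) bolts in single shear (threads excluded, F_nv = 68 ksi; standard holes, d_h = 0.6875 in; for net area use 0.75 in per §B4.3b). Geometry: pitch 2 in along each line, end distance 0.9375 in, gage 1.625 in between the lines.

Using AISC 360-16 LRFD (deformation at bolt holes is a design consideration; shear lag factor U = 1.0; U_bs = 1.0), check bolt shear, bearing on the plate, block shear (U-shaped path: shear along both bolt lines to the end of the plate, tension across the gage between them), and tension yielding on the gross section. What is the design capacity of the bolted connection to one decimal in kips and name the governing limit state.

65.0 kips (gross-section yield governs)

Bolt shear: A_b = π(0.625)²/4 = 0.3068 in². φR_n = 0.75 × 68 × 0.3068 × 6 × 1 = 93.9 kips.
Bearing (0.3125 in plate, F_u = 70 ksi): end bolts L_c = 0.9375 − 0.6875/2 = 0.59375, R_n = min(1.2×0.59375×0.3125×70, 2.4×0.625×0.3125×70) = 15.586 kips/bolt; interior L_c = 2 − 0.6875 = 1.3125, R_n = 32.813 kips/bolt. φR_n = 0.75 × (2×15.586 + 4×32.813) = 121.8 kips.
Block shear: shear path 2×[0.9375+2×2] = 2×4.9375 in, A_gv = 3.0859, A_nv = 2×(4.9375 − 2.5×0.75)×0.3125 = 1.9141 in²; tension across gage: (1.625 − 1×0.75)×0.3125 = 0.27344 in². R_n = min(0.6×70×1.9141, 0.6×50×3.0859) + 1.0×70×0.27344 = min(80.392, 92.577) + 19.141 = 99.533 kips. φR_n = 0.75 × 99.533 = 74.6 kips.
Tension yield (gross): A_g = 4.625×0.3125 = 1.4453 in². φR_n = 0.90 × 50 × 1.4453 = 65.0 kips.
Governing: min(93.9, 121.8, 74.6, 65.0) = 65.0 kips → gross-section yield.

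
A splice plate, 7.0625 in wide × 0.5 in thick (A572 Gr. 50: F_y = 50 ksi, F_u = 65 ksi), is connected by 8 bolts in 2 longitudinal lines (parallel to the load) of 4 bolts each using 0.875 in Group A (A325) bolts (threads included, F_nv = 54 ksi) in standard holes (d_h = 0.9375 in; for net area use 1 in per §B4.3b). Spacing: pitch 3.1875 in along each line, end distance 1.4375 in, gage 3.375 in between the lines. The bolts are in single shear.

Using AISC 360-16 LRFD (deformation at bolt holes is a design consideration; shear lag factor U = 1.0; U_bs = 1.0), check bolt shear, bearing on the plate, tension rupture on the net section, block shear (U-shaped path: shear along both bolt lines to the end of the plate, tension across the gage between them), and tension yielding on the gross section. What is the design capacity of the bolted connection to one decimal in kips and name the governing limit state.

123.4 kips (net-section rupture governs)

Bolt shear: A_b = π(0.875)²/4 = 0.60132 in². φR_n = 0.75 × 54 × 0.60132 × 8 × 1 = 194.8 kips.
Bearing (0.5 in plate, F_u = 65 ksi): end bolts L_c = 1.4375 − 0.9375/2 = 0.96875, R_n = min(1.2×0.96875×0.5×65, 2.4×0.875×0.5×65) = 37.781 kips/bolt; interior L_c = 3.1875 − 0.9375 = 2.25, R_n = 68.25 kips/bolt. φR_n = 0.75 × (2×37.781 + 6×68.25) = 363.8 kips.
Tension rupture (net): A_n = (7.0625 − 2×1)×0.5 = 2.5313 in² (U = 1.0, A_e = A_n). φR_n = 0.75 × 65 × 2.5313 = 123.4 kips.
Block shear: shear path 2×[1.4375+3×3.1875] = 2×11 in, A_gv = 11, A_nv = 2×(11 − 3.5×1)×0.5 = 7.5 in²; tension across gage: (3.375 − 1×1)×0.5 = 1.1875 in². R_n = min(0.6×65×7.5, 0.6×50×11) + 1.0×65×1.1875 = min(292.5, 330) + 77.188 = 369.69 kips. φR_n = 0.75 × 369.69 = 277.3 kips.
Tension yield (gross): A_g = 7.0625×0.5 = 3.5313 in². φR_n = 0.90 × 50 × 3.5313 = 158.9 kips.
Governing: min(194.8, 363.8, 123.4, 277.3, 158.9) = 123.4 kips → net-section rupture.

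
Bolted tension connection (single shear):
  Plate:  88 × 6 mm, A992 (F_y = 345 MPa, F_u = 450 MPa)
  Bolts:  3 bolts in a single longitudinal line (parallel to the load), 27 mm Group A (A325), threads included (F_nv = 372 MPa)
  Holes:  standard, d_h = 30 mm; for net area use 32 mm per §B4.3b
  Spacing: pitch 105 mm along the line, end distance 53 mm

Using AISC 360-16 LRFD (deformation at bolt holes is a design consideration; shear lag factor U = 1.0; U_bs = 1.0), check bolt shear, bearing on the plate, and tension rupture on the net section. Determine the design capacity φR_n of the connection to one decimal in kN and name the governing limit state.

113.4 kN (net-section rupture governs)

Bolt shear: A_b = π(27)²/4 = 572.56 mm². φR_n = 0.75 × 372 × 572.56 × 3 × 1 = 479.2 kN.
Bearing (6 mm plate, F_u = 450 MPa): end bolts L_c = 53 − 30/2 = 38, R_n = min(1.2×38×6×450, 2.4×27×6×450) = 123.12 kN/bolt; interior L_c = 105 − 30 = 75, R_n = 174.96 kN/bolt. φR_n = 0.75 × (1×123.12 + 2×174.96) = 354.8 kN.
Tension rupture (net): A_n = (88 − 1×32)×6 = 336 mm² (U = 1.0, A_e = A_n). φR_n = 0.75 × 450 × 336 = 113.4 kN.
Governing: min(479.2, 354.8, 113.4) = 113.4 kN → net-section rupture.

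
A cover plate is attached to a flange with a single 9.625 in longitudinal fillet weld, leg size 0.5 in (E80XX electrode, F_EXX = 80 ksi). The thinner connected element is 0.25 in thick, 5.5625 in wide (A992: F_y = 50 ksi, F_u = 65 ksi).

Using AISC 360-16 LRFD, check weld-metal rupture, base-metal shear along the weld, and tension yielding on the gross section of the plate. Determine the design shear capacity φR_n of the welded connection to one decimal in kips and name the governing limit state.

Weld metal: throat = 0.707×0.5 = 0.3535 in, L = 9.625 in. φR_n = 0.75 × 0.6 × 80 × 0.3535 × 9.625 = 122.5 kips.
Base metal shear (0.25 in plate): yield φR_n = 1.0×0.6×50×0.25×9.625 = 72.2 kips; rupture φR_n = 0.75×0.6×65×0.25×9.625 = 70.4 kips; take 70.4 kips (rupture).
Tension yield (gross): A_g = 5.5625×0.25 = 1.3906 in². φR_n = 0.90 × 50 × 1.3906 = 62.6 kips.
Governing: min(122.5, 70.4, 62.6) = 62.6 kips → gross-section yield.

62.6 kips (gross-section yield governs)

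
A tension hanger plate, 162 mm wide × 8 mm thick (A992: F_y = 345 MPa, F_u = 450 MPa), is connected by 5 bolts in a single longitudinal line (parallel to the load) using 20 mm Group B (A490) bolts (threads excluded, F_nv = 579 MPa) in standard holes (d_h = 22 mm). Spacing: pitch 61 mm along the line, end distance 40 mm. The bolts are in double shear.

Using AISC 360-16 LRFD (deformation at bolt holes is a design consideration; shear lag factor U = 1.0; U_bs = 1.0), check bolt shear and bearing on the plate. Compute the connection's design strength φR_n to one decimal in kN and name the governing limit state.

599.4 kN (bearing governs)

Bolt shear: A_b = π(20)²/4 = 314.16 mm². φR_n = 0.75 × 579 × 314.16 × 5 × 2 = 1364.2 kN.
Bearing (8 mm plate, F_u = 450 MPa): end bolts L_c = 40 − 22/2 = 29, R_n = min(1.2×29×8×450, 2.4×20×8×450) = 125.28 kN/bolt; interior L_c = 61 − 22 = 39, R_n = 168.48 kN/bolt. φR_n = 0.75 × (1×125.28 + 4×168.48) = 599.4 kN.
Governing: min(1364.2, 599.4) = 599.4 kN → bearing.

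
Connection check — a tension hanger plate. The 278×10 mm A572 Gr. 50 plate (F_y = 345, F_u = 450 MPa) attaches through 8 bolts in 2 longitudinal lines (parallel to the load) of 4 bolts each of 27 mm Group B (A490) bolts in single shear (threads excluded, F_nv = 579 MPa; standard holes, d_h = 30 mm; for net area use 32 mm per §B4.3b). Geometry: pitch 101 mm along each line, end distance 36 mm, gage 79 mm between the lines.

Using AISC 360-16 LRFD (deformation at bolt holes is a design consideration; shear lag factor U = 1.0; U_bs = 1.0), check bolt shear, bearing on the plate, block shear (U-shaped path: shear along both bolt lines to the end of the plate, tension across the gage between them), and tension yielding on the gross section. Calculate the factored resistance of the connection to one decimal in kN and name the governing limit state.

863.2 kN (gross-section yield governs)

Bolt shear: A_b = π(27)²/4 = 572.56 mm². φR_n = 0.75 × 579 × 572.56 × 8 × 1 = 1989.1 kN.
Bearing (10 mm plate, F_u = 450 MPa): end bolts L_c = 36 − 30/2 = 21, R_n = min(1.2×21×10×450, 2.4×27×10×450) = 113.4 kN/bolt; interior L_c = 101 − 30 = 71, R_n = 291.6 kN/bolt. φR_n = 0.75 × (2×113.4 + 6×291.6) = 1482.3 kN.
Block shear: shear path 2×[36+3×101] = 2×339 mm, A_gv = 6780, A_nv = 2×(339 − 3.5×32)×10 = 4540 mm²; tension across gage: (79 − 1×32)×10 = 470 mm². R_n = min(0.6×450×4540, 0.6×345×6780) + 1.0×450×470 = min(1225.8, 1403.5) + 211.5 = 1437.3 kN. φR_n = 0.75 × 1437.3 = 1078.0 kN.
Tension yield (gross): A_g = 278×10 = 2780 mm². φR_n = 0.90 × 345 × 2780 = 863.2 kN.
Governing: min(1989.1, 1482.3, 1078.0, 863.2) = 863.2 kN → gross-section yield.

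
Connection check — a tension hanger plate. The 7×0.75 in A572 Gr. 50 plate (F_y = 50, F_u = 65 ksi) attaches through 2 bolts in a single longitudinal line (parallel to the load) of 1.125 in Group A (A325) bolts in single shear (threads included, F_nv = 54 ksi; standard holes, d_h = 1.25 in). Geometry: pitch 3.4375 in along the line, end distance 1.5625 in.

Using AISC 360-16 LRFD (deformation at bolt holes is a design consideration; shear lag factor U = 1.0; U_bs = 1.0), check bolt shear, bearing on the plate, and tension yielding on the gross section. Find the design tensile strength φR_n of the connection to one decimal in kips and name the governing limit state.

80.5 kips (bolt shear governs)

Bolt shear: A_b = π(1.125)²/4 = 0.99402 in². φR_n = 0.75 × 54 × 0.99402 × 2 × 1 = 80.5 kips.
Bearing (0.75 in plate, F_u = 65 ksi): end bolts L_c = 1.5625 − 1.25/2 = 0.9375, R_n = min(1.2×0.9375×0.75×65, 2.4×1.125×0.75×65) = 54.844 kips/bolt; interior L_c = 3.4375 − 1.25 = 2.1875, R_n = 127.97 kips/bolt. φR_n = 0.75 × (1×54.844 + 1×127.97) = 137.1 kips.
Tension yield (gross): A_g = 7×0.75 = 5.25 in². φR_n = 0.90 × 50 × 5.25 = 236.3 kips.
Governing: min(80.5, 137.1, 236.3) = 80.5 kips → bolt shear.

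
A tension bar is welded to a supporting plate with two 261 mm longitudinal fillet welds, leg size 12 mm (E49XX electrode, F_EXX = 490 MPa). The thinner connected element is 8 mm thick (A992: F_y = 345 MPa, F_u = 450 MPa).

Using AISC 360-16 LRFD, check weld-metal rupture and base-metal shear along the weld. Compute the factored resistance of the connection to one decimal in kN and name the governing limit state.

845.6 kN (base-metal shear governs)

Weld metal: throat = 0.707×12 = 8.484 mm, L = 2×261 = 522 mm. φR_n = 0.75 × 0.6 × 490 × 8.484 × 522 = 976.5 kN.
Base metal shear (8 mm plate): yield φR_n = 1.0×0.6×345×8×522 = 864.4 kN; rupture φR_n = 0.75×0.6×450×8×522 = 845.6 kN; take 845.6 kN (rupture).
Governing: min(976.5, 845.6) = 845.6 kN → base-metal shear.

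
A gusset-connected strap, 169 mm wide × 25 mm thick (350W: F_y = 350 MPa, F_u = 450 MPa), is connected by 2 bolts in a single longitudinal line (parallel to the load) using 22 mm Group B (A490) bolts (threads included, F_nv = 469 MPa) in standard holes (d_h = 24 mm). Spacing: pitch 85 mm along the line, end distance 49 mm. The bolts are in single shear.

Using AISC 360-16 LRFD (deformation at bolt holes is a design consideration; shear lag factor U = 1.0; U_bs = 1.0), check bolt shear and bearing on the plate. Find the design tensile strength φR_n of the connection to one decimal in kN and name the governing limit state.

267.4 kN (bolt shear governs)

Bolt shear: A_b = π(22)²/4 = 380.13 mm². φR_n = 0.75 × 469 × 380.13 × 2 × 1 = 267.4 kN.
Bearing (25 mm plate, F_u = 450 MPa): end bolts L_c = 49 − 24/2 = 37, R_n = min(1.2×37×25×450, 2.4×22×25×450) = 499.5 kN/bolt; interior L_c = 85 − 24 = 61, R_n = 594 kN/bolt. φR_n = 0.75 × (1×499.5 + 1×594) = 820.1 kN.
Governing: min(267.4, 820.1) = 267.4 kN → bolt shear.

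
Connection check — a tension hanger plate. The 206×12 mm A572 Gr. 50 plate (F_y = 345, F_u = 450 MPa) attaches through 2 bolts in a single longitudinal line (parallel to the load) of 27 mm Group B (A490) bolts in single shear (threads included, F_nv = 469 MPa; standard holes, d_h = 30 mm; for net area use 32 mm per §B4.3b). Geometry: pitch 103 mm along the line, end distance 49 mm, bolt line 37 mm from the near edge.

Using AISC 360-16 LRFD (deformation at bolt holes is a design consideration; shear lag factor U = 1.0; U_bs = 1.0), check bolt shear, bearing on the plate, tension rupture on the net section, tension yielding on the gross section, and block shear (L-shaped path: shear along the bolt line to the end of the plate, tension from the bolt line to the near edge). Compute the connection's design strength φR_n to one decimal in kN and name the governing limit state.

Bolt shear: A_b = π(27)²/4 = 572.56 mm². φR_n = 0.75 × 469 × 572.56 × 2 × 1 = 402.8 kN.
Bearing (12 mm plate, F_u = 450 MPa): end bolts L_c = 49 − 30/2 = 34, R_n = min(1.2×34×12×450, 2.4×27×12×450) = 220.32 kN/bolt; interior L_c = 103 − 30 = 73, R_n = 349.92 kN/bolt. φR_n = 0.75 × (1×220.32 + 1×349.92) = 427.7 kN.
Tension rupture (net): A_n = (206 − 1×32)×12 = 2088 mm² (U = 1.0, A_e = A_n). φR_n = 0.75 × 450 × 2088 = 704.7 kN.
Tension yield (gross): A_g = 206×12 = 2472 mm². φR_n = 0.90 × 345 × 2472 = 767.6 kN.
Block shear: shear path 1×[49+1×103] = 1×152 mm, A_gv = 1824, A_nv = 1×(152 − 1.5×32)×12 = 1248 mm²; tension to near edge: (37 − 0.5×32)×12 = 252 mm². R_n = min(0.6×450×1248, 0.6×345×1824) + 1.0×450×252 = min(336.96, 377.57) + 113.4 = 450.36 kN. φR_n = 0.75 × 450.36 = 337.8 kN.
Governing: min(402.8, 427.7, 704.7, 767.6, 337.8) = 337.8 kN → block shear.

337.8 kN (block shear governs)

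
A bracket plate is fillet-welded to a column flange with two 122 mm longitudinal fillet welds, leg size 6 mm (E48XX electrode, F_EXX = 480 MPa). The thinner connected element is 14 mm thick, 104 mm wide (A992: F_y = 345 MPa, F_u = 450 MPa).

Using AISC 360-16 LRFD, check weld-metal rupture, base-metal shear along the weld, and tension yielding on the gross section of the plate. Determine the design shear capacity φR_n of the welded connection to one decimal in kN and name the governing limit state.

223.6 kN (weld metal governs)

Weld metal: throat = 0.707×6 = 4.242 mm, L = 2×122 = 244 mm. φR_n = 0.75 × 0.6 × 480 × 4.242 × 244 = 223.6 kN.
Base metal shear (14 mm plate): yield φR_n = 1.0×0.6×345×14×244 = 707.1 kN; rupture φR_n = 0.75×0.6×450×14×244 = 691.7 kN; take 691.7 kN (rupture).
Tension yield (gross): A_g = 104×14 = 1456 mm². φR_n = 0.90 × 345 × 1456 = 452.1 kN.
Governing: min(223.6, 691.7, 452.1) = 223.6 kN → weld metal.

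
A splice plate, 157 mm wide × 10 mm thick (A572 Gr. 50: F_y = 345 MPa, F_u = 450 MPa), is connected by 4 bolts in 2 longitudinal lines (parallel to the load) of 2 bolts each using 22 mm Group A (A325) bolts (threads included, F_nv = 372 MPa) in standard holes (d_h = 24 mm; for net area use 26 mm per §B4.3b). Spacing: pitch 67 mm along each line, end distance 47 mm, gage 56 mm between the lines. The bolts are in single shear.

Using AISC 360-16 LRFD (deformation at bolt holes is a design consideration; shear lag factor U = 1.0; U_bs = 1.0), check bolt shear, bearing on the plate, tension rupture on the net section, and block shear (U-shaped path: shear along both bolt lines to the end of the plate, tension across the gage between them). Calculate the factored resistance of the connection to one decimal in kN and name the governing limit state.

Bolt shear: A_b = π(22)²/4 = 380.13 mm². φR_n = 0.75 × 372 × 380.13 × 4 × 1 = 424.2 kN.
Bearing (10 mm plate, F_u = 450 MPa): end bolts L_c = 47 − 24/2 = 35, R_n = min(1.2×35×10×450, 2.4×22×10×450) = 189 kN/bolt; interior L_c = 67 − 24 = 43, R_n = 232.2 kN/bolt. φR_n = 0.75 × (2×189 + 2×232.2) = 631.8 kN.
Tension rupture (net): A_n = (157 − 2×26)×10 = 1050 mm² (U = 1.0, A_e = A_n). φR_n = 0.75 × 450 × 1050 = 354.4 kN.
Block shear: shear path 2×[47+1×67] = 2×114 mm, A_gv = 2280, A_nv = 2×(114 − 1.5×26)×10 = 1500 mm²; tension across gage: (56 − 1×26)×10 = 300 mm². R_n = min(0.6×450×1500, 0.6×345×2280) + 1.0×450×300 = min(405, 471.96) + 135 = 540 kN. φR_n = 0.75 × 540 = 405.0 kN.
Governing: min(424.2, 631.8, 354.4, 405.0) = 354.4 kN → net-section rupture.

354.4 kN (net-section rupture governs)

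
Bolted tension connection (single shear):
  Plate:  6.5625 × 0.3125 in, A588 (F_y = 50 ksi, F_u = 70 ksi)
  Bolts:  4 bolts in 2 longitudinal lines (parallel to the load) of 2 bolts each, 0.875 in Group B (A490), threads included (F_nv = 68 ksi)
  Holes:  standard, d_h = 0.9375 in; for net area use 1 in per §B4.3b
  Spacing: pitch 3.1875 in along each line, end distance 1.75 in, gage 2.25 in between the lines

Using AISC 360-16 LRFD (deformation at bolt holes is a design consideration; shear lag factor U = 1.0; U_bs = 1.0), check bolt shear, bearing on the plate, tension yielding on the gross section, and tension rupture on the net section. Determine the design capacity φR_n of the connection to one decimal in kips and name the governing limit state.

74.9 kips (net-section rupture governs)

Bolt shear: A_b = π(0.875)²/4 = 0.60132 in². φR_n = 0.75 × 68 × 0.60132 × 4 × 1 = 122.7 kips.
Bearing (0.3125 in plate, F_u = 70 ksi): end bolts L_c = 1.75 − 0.9375/2 = 1.28125, R_n = min(1.2×1.28125×0.3125×70, 2.4×0.875×0.3125×70) = 33.633 kips/bolt; interior L_c = 3.1875 − 0.9375 = 2.25, R_n = 45.938 kips/bolt. φR_n = 0.75 × (2×33.633 + 2×45.938) = 119.4 kips.
Tension yield (gross): A_g = 6.5625×0.3125 = 2.0508 in². φR_n = 0.90 × 50 × 2.0508 = 92.3 kips.
Tension rupture (net): A_n = (6.5625 − 2×1)×0.3125 = 1.4258 in² (U = 1.0, A_e = A_n). φR_n = 0.75 × 70 × 1.4258 = 74.9 kips.
Governing: min(122.7, 119.4, 92.3, 74.9) = 74.9 kips → net-section rupture.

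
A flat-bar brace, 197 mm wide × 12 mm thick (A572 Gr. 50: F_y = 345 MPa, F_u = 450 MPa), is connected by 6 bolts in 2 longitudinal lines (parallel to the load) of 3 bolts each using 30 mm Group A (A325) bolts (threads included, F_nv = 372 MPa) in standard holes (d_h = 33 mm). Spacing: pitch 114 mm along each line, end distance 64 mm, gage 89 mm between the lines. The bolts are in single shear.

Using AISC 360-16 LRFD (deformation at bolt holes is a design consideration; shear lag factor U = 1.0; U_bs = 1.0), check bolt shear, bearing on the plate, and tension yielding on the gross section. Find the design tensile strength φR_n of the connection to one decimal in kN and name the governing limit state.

Bolt shear: A_b = π(30)²/4 = 706.86 mm². φR_n = 0.75 × 372 × 706.86 × 6 × 1 = 1183.3 kN.
Bearing (12 mm plate, F_u = 450 MPa): end bolts L_c = 64 − 33/2 = 47.5, R_n = min(1.2×47.5×12×450, 2.4×30×12×450) = 307.8 kN/bolt; interior L_c = 114 − 33 = 81, R_n = 388.8 kN/bolt. φR_n = 0.75 × (2×307.8 + 4×388.8) = 1628.1 kN.
Tension yield (gross): A_g = 197×12 = 2364 mm². φR_n = 0.90 × 345 × 2364 = 734.0 kN.
Governing: min(1183.3, 1628.1, 734.0) = 734.0 kN → gross-section yield.

734.0 kN (gross-section yield governs)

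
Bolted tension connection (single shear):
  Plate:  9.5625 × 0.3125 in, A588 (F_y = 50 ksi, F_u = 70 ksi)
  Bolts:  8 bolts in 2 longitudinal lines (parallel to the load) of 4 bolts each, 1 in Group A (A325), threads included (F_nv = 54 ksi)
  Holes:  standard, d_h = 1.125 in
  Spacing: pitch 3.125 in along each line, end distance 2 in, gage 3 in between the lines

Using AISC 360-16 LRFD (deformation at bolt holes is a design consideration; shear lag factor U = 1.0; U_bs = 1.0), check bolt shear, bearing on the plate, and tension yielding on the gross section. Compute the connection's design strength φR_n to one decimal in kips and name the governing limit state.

134.5 kips (gross-section yield governs)

Bolt shear: A_b = π(1)²/4 = 0.7854 in². φR_n = 0.75 × 54 × 0.7854 × 8 × 1 = 254.5 kips.
Bearing (0.3125 in plate, F_u = 70 ksi): end bolts L_c = 2 − 1.125/2 = 1.4375, R_n = min(1.2×1.4375×0.3125×70, 2.4×1×0.3125×70) = 37.734 kips/bolt; interior L_c = 3.125 − 1.125 = 2, R_n = 52.5 kips/bolt. φR_n = 0.75 × (2×37.734 + 6×52.5) = 292.9 kips.
Tension yield (gross): A_g = 9.5625×0.3125 = 2.9883 in². φR_n = 0.90 × 50 × 2.9883 = 134.5 kips.
Governing: min(254.5, 292.9, 134.5) = 134.5 kips → gross-section yield.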